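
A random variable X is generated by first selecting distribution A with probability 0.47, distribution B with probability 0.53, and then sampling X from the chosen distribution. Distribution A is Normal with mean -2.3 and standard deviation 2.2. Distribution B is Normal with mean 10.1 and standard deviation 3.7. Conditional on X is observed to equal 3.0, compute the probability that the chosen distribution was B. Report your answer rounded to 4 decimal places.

0.6595

Likelihoods f(3.0 | ·): A: 0.00995923; B: 0.0171048.
Posterior ∝ prior × likelihood. Numerator for B: 0.53·0.0171048 = 0.00906554.
Normalizing constant: 0.47·0.00995923 + 0.53·0.0171048 = 0.0137464.
P(B | observation) = 0.00906554 / 0.0137464 = 0.659486.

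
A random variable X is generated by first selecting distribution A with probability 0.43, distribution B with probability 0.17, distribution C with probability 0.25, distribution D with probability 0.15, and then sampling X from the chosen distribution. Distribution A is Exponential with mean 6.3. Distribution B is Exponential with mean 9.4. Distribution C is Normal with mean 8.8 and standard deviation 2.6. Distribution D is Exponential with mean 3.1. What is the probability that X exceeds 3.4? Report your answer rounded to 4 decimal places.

0.6644

Conditional on each component, P(X > 3.4): A: 0.582933; B: 0.69649; C: 0.981096; D: 0.333947.
By total probability, P(X > 3.4) = 0.43·0.582933 + 0.17·0.69649 + 0.25·0.981096 + 0.15·0.333947 = 0.66443.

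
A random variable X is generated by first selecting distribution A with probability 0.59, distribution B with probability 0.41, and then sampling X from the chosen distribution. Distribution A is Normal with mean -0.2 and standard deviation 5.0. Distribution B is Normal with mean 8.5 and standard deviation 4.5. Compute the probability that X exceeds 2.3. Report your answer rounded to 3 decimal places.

Conditional on each component, P(X > 2.3): A: 0.308538; B: 0.915864.
By total probability, P(X > 2.3) = 0.59·0.308538 + 0.41·0.915864 = 0.557541.

0.558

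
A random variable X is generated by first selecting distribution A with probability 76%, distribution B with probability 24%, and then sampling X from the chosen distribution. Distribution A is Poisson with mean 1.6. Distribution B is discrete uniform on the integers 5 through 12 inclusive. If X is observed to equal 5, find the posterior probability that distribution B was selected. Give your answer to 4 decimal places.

0.6911

Likelihoods P(X=5 | ·): A: 0.017642; B: 0.125.
Posterior ∝ prior × likelihood. Numerator for B: 0.24·0.125 = 0.03.
Normalizing constant: 0.76·0.017642 + 0.24·0.125 = 0.0434079.
P(B | observation) = 0.03 / 0.0434079 = 0.691118.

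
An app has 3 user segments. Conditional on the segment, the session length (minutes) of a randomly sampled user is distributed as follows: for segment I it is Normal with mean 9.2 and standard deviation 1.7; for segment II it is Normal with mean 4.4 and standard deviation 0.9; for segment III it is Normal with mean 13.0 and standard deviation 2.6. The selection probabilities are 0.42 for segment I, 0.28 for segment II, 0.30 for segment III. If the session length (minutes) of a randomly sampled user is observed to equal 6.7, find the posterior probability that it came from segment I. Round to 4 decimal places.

0.8231

Likelihoods f(6.7 | ·): I: 0.0795888; II: 0.0169242; III: 0.00814704.
Posterior ∝ prior × likelihood. Numerator for I: 0.42·0.0795888 = 0.0334273.
Normalizing constant: 0.42·0.0795888 + 0.28·0.0169242 + 0.3·0.00814704 = 0.0406102.
P(I | observation) = 0.0334273 / 0.0406102 = 0.823126.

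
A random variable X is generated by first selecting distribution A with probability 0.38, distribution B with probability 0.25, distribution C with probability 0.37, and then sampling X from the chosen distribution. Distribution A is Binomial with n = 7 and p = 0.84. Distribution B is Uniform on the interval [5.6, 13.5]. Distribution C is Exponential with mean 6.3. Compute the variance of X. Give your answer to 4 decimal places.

18.6244

Per component, A: μ=5.88, E[X²]=35.5152; B: μ=9.55, E[X²]=96.4033; C: μ=6.3, E[X²]=79.38.
E[X] = 0.38·5.88 + 0.25·9.55 + 0.37·6.3 = 6.9529.
E[X²] = 0.38·35.5152 + 0.25·96.4033 + 0.37·79.38 = 66.9672.
Var(X) = E[X²] − (E[X])² = 66.9672 − 48.3428 = 18.6244.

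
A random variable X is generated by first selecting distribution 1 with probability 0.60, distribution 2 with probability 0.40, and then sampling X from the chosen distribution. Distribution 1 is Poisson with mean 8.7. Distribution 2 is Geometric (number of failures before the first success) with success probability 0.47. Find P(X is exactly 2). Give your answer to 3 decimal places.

Conditional on each component, P(X = 2): 1: 0.00630444; 2: 0.132023.
By total probability, P(X = 2) = 0.6·0.00630444 + 0.4·0.132023 = 0.0565919.

0.057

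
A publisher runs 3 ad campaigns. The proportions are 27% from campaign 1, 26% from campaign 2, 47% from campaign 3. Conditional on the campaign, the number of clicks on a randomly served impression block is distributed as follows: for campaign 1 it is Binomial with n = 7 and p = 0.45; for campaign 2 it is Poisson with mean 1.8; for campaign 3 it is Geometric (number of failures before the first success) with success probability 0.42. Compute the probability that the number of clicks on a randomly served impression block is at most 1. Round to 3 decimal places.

Conditional on each campaign, P(X ≤ 1): 1: 0.102418; 2: 0.462837; 3: 0.6636.
By total probability, P(X ≤ 1) = 0.27·0.102418 + 0.26·0.462837 + 0.47·0.6636 = 0.459883.

0.460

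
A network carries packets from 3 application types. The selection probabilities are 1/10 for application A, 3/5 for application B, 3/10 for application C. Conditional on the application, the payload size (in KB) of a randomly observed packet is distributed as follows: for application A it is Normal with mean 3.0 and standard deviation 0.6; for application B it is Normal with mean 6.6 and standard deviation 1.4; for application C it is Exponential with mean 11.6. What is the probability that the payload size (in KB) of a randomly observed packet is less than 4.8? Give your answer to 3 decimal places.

Conditional on each application, P(X < 4.8): A: 0.99865; B: 0.0992714; C: 0.338862.
By total probability, P(X < 4.8) = 0.1·0.99865 + 0.6·0.0992714 + 0.3·0.338862 = 0.261087.

0.261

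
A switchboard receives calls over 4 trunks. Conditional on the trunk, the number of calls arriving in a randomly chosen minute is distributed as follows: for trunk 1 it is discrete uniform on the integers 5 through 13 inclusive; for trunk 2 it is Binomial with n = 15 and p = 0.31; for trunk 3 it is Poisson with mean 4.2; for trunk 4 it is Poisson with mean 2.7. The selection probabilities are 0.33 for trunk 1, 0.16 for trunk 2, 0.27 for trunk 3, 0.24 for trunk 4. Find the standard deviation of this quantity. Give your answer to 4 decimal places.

3.3153

Per component, 1: μ=9, E[X²]=87.6667; 2: μ=4.65, E[X²]=24.831; 3: μ=4.2, E[X²]=21.84; 4: μ=2.7, E[X²]=9.99.
E[X] = 0.33·9 + 0.16·4.65 + 0.27·4.2 + 0.24·2.7 = 5.496.
E[X²] = 0.33·87.6667 + 0.16·24.831 + 0.27·21.84 + 0.24·9.99 = 41.1974.
Var(X) = E[X²] − (E[X])² = 41.1974 − 30.206 = 10.9913.
SD(X) = √10.9913 = 3.31532.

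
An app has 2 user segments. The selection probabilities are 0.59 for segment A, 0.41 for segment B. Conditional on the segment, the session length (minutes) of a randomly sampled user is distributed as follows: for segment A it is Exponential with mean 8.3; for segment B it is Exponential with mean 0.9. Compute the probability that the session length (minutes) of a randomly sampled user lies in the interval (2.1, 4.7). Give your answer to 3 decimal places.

Conditional on each segment, P(2.1 < X < 4.7): A: 0.208817; B: 0.0915766.
By total probability, P(2.1 < X < 4.7) = 0.59·0.208817 + 0.41·0.0915766 = 0.160748.

0.161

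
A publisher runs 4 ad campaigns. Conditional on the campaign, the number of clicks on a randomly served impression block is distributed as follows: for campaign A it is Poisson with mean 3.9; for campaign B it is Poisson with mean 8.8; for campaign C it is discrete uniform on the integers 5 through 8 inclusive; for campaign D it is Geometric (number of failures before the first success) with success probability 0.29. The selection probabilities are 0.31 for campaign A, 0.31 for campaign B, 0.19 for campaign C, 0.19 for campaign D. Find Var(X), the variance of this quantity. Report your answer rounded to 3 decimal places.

11.889

Per component, A: μ=3.9, E[X²]=19.11; B: μ=8.8, E[X²]=86.24; C: μ=6.5, E[X²]=43.5; D: μ=2.44828, E[X²]=14.4364.
E[X] = 0.31·3.9 + 0.31·8.8 + 0.19·6.5 + 0.19·2.44828 = 5.63717.
E[X²] = 0.31·19.11 + 0.31·86.24 + 0.19·43.5 + 0.19·14.4364 = 43.6664.
Var(X) = E[X²] − (E[X])² = 43.6664 − 31.7777 = 11.8887.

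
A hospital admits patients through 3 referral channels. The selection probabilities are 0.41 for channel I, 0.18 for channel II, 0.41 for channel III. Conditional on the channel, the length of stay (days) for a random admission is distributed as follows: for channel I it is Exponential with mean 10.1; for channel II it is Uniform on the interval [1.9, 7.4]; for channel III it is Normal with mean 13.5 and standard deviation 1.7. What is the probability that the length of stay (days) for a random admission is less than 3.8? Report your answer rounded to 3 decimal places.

0.191

Conditional on each channel, P(X < 3.8): I: 0.313561; II: 0.345455; III: 5.7871e-09.
By total probability, P(X < 3.8) = 0.41·0.313561 + 0.18·0.345455 + 0.41·5.7871e-09 = 0.190742.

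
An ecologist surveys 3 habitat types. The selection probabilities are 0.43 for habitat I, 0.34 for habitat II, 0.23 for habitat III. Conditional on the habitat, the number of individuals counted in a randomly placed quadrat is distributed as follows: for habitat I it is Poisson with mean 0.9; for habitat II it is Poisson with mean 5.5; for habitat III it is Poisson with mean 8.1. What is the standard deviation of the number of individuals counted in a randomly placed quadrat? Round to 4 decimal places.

3.5874

Per component, I: μ=0.9, E[X²]=1.71; II: μ=5.5, E[X²]=35.75; III: μ=8.1, E[X²]=73.71.
E[X] = 0.43·0.9 + 0.34·5.5 + 0.23·8.1 = 4.12.
E[X²] = 0.43·1.71 + 0.34·35.75 + 0.23·73.71 = 29.8436.
Var(X) = E[X²] − (E[X])² = 29.8436 − 16.9744 = 12.8692.
SD(X) = √12.8692 = 3.58737.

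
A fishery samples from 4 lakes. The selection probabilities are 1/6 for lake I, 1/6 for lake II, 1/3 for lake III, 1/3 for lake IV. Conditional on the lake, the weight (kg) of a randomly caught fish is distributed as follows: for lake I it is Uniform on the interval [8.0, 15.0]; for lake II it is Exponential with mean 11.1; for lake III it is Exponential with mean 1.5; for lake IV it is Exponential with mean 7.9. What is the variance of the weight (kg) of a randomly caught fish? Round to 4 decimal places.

Per component, I: μ=11.5, E[X²]=136.333; II: μ=11.1, E[X²]=246.42; III: μ=1.5, E[X²]=4.5; IV: μ=7.9, E[X²]=124.82.
E[X] = 0.166667·11.5 + 0.166667·11.1 + 0.333333·1.5 + 0.333333·7.9 = 6.9.
E[X²] = 0.166667·136.333 + 0.166667·246.42 + 0.333333·4.5 + 0.333333·124.82 = 106.899.
Var(X) = E[X²] − (E[X])² = 106.899 − 47.61 = 59.2889.

59.2889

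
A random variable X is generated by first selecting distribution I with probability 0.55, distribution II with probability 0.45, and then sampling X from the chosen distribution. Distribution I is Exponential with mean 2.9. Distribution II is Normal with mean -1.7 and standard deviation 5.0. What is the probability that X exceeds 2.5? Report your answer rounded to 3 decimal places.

0.322

Conditional on each component, P(X > 2.5): I: 0.422287; II: 0.200454.
By total probability, P(X > 2.5) = 0.55·0.422287 + 0.45·0.200454 = 0.322463.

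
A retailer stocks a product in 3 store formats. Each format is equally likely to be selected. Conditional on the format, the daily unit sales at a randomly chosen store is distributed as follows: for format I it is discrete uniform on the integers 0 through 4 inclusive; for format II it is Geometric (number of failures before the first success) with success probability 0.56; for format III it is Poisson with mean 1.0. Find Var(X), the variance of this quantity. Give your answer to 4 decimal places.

Per component, I: μ=2, E[X²]=6; II: μ=0.785714, E[X²]=2.02041; III: μ=1, E[X²]=2.
E[X] = 0.333333·2 + 0.333333·0.785714 + 0.333333·1 = 1.2619.
E[X²] = 0.333333·6 + 0.333333·2.02041 + 0.333333·2 = 3.34014.
Var(X) = E[X²] − (E[X])² = 3.34014 − 1.5924 = 1.74773.

1.7477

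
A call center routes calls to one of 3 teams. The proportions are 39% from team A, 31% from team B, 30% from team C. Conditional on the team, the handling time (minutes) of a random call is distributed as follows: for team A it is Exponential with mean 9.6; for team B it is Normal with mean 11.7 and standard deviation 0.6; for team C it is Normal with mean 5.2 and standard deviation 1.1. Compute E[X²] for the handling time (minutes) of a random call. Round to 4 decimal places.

122.9073

For each component E[X²] = Var + (mean)², giving A: 184.32; B: 137.25; C: 28.25.
Overall E[X²] = 0.39·184.32 + 0.31·137.25 + 0.3·28.25 = 122.907.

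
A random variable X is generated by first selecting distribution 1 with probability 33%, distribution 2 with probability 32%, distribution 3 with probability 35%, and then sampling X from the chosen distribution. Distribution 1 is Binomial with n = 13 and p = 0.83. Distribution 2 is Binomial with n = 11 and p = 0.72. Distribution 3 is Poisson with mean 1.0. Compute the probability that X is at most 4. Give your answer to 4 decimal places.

0.3534

Conditional on each component, P(X ≤ 4): 1: 4.37274e-05; 2: 0.0146187; 3: 0.99634.
By total probability, P(X ≤ 4) = 0.33·4.37274e-05 + 0.32·0.0146187 + 0.35·0.99634 = 0.353411.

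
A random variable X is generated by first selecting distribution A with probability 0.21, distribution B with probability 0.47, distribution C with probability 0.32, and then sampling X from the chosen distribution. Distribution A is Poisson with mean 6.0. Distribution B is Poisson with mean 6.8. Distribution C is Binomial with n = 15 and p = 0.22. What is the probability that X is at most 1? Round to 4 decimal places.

0.0480

Conditional on each component, P(X ≤ 1): A: 0.0173513; B: 0.00868745; C: 0.125888.
By total probability, P(X ≤ 1) = 0.21·0.0173513 + 0.47·0.00868745 + 0.32·0.125888 = 0.0480111.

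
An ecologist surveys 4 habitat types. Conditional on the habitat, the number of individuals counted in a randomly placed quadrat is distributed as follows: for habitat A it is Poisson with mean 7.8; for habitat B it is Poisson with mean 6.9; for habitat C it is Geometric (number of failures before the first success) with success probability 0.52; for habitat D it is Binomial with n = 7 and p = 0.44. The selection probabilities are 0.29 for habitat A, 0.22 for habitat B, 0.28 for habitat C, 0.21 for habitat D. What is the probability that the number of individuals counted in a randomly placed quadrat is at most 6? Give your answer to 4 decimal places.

Conditional on each habitat, P(X ≤ 6): A: 0.338407; B: 0.464715; C: 0.994129; D: 0.996807.
By total probability, P(X ≤ 6) = 0.29·0.338407 + 0.22·0.464715 + 0.28·0.994129 + 0.21·0.996807 = 0.688061.

0.6881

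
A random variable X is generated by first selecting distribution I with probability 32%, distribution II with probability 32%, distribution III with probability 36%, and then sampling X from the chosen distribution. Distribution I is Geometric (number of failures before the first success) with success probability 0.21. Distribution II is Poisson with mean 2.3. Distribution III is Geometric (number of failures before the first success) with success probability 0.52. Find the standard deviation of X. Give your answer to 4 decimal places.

2.9109

Per component, I: μ=3.7619, E[X²]=32.0658; II: μ=2.3, E[X²]=7.59; III: μ=0.923077, E[X²]=2.62722.
E[X] = 0.32·3.7619 + 0.32·2.3 + 0.36·0.923077 = 2.27212.
E[X²] = 0.32·32.0658 + 0.32·7.59 + 0.36·2.62722 = 13.6356.
Var(X) = E[X²] − (E[X])² = 13.6356 − 5.16252 = 8.47313.
SD(X) = √8.47313 = 2.91086.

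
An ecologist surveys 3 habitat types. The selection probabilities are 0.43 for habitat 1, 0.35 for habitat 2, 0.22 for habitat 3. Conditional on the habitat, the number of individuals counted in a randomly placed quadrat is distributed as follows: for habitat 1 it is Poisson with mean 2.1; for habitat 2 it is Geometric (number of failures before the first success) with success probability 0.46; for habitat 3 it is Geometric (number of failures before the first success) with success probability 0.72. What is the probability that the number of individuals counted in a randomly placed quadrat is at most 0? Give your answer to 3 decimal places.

0.372

Conditional on each habitat, P(X ≤ 0): 1: 0.122456; 2: 0.46; 3: 0.72.
By total probability, P(X ≤ 0) = 0.43·0.122456 + 0.35·0.46 + 0.22·0.72 = 0.372056.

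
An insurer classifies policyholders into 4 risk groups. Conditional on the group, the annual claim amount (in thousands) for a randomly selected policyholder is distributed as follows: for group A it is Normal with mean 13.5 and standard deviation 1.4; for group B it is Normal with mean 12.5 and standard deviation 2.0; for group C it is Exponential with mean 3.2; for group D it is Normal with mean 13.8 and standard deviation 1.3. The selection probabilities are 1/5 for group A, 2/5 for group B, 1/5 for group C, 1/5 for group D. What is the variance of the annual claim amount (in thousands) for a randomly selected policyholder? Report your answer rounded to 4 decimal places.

Per component, A: μ=13.5, E[X²]=184.21; B: μ=12.5, E[X²]=160.25; C: μ=3.2, E[X²]=20.48; D: μ=13.8, E[X²]=192.13.
E[X] = 0.2·13.5 + 0.4·12.5 + 0.2·3.2 + 0.2·13.8 = 11.1.
E[X²] = 0.2·184.21 + 0.4·160.25 + 0.2·20.48 + 0.2·192.13 = 143.464.
Var(X) = E[X²] − (E[X])² = 143.464 − 123.21 = 20.254.

20.2540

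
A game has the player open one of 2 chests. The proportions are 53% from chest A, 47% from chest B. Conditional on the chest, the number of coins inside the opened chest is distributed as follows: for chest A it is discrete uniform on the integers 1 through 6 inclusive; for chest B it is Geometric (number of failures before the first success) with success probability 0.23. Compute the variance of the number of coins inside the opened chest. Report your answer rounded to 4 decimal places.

Per component, A: μ=3.5, E[X²]=15.1667; B: μ=3.34783, E[X²]=25.7637.
E[X] = 0.53·3.5 + 0.47·3.34783 = 3.42848.
E[X²] = 0.53·15.1667 + 0.47·25.7637 = 20.1473.
Var(X) = E[X²] − (E[X])² = 20.1473 − 11.7545 = 8.39281.

8.3928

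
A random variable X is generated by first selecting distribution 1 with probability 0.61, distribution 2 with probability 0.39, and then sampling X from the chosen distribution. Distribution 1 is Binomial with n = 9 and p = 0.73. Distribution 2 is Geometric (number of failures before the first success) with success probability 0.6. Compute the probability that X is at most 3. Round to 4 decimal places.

0.3891

Conditional on each component, P(X ≤ 3): 1: 0.0148598; 2: 0.9744.
By total probability, P(X ≤ 3) = 0.61·0.0148598 + 0.39·0.9744 = 0.389081.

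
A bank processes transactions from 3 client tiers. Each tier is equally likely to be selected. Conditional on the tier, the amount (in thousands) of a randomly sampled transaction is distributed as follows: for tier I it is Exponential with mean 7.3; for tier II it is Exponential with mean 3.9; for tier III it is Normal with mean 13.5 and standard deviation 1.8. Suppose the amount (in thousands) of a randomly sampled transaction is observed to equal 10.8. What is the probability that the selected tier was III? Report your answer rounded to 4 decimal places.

0.6035

Likelihoods f(10.8 | ·): I: 0.0312003; II: 0.0160795; III: 0.0719542.
Posterior ∝ prior × likelihood. Numerator for III: 0.333333·0.0719542 = 0.0239847.
Normalizing constant: 0.333333·0.0312003 + 0.333333·0.0160795 + 0.333333·0.0719542 = 0.0397447.
P(III | observation) = 0.0239847 / 0.0397447 = 0.60347.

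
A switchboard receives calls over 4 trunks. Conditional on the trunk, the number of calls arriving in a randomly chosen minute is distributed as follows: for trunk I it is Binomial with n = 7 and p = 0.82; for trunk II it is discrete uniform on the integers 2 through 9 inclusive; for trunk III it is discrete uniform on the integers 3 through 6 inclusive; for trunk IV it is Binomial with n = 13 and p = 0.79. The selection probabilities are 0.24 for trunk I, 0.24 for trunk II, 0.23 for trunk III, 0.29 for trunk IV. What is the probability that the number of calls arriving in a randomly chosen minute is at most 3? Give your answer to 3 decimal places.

0.123

Conditional on each trunk, P(X ≤ 3): I: 0.0231276; II: 0.25; III: 0.25; IV: 2.53024e-05.
By total probability, P(X ≤ 3) = 0.24·0.0231276 + 0.24·0.25 + 0.23·0.25 + 0.29·2.53024e-05 = 0.123058.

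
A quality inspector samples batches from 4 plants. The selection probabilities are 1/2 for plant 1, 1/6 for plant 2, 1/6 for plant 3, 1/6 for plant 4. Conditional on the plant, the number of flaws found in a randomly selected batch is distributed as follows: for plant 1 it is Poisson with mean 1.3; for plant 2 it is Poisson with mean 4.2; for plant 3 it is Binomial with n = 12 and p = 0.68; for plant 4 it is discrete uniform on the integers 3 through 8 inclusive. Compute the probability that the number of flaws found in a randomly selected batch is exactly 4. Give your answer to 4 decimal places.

0.0783

Conditional on each plant, P(X = 4): 1: 0.0324324; 2: 0.194424; 3: 0.011637; 4: 0.166667.
By total probability, P(X = 4) = 0.5·0.0324324 + 0.166667·0.194424 + 0.166667·0.011637 + 0.166667·0.166667 = 0.0783374.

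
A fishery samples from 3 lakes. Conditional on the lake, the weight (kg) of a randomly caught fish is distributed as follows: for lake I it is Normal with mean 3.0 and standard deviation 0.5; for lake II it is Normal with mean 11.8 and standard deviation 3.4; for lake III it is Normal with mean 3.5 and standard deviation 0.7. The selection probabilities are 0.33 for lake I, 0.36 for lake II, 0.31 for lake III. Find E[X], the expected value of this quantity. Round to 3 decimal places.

6.323

Component means — I: 3; II: 11.8; III: 3.5.
E[X] = 0.33·3 + 0.36·11.8 + 0.31·3.5 = 6.323.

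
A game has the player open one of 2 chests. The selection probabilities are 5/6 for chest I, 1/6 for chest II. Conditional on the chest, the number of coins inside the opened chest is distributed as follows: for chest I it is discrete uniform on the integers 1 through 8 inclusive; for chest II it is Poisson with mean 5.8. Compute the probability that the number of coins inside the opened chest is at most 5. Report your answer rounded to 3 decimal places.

0.601

Conditional on each chest, P(X ≤ 5): I: 0.625; II: 0.478315.
By total probability, P(X ≤ 5) = 0.833333·0.625 + 0.166667·0.478315 = 0.600552.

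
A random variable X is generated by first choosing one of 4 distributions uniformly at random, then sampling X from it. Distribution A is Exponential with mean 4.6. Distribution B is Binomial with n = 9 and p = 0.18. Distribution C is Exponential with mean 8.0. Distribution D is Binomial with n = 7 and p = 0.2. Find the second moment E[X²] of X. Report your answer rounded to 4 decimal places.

44.3382

For each component E[X²] = Var + (mean)², giving A: 42.32; B: 3.9528; C: 128; D: 3.08.
Overall E[X²] = 0.25·42.32 + 0.25·3.9528 + 0.25·128 + 0.25·3.08 = 44.3382.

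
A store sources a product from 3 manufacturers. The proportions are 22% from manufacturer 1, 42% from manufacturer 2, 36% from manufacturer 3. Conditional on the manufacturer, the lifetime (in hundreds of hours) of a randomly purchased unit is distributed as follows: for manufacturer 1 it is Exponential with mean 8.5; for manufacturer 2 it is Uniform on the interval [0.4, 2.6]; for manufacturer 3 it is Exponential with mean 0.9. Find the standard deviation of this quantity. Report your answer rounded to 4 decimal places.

5.0510

Per component, 1: μ=8.5, E[X²]=144.5; 2: μ=1.5, E[X²]=2.65333; 3: μ=0.9, E[X²]=1.62.
E[X] = 0.22·8.5 + 0.42·1.5 + 0.36·0.9 = 2.824.
E[X²] = 0.22·144.5 + 0.42·2.65333 + 0.36·1.62 = 33.4876.
Var(X) = E[X²] − (E[X])² = 33.4876 − 7.97498 = 25.5126.
SD(X) = √25.5126 = 5.051.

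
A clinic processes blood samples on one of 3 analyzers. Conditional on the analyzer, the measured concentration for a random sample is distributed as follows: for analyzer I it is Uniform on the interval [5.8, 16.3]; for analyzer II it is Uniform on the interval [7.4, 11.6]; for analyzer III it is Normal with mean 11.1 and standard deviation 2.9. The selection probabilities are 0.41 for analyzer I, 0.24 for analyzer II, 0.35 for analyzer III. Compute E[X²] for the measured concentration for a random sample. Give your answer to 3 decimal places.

121.909

For each component E[X²] = Var + (mean)², giving I: 131.29; II: 91.72; III: 131.62.
Overall E[X²] = 0.41·131.29 + 0.24·91.72 + 0.35·131.62 = 121.909.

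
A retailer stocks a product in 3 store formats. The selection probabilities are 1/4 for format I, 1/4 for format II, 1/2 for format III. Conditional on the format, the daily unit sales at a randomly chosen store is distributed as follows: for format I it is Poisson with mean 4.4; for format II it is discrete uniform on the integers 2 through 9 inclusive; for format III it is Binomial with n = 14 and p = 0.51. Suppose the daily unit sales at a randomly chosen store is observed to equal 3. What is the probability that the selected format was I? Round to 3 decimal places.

Likelihoods P(X=3 | ·): I: 0.174305; II: 0.125; III: 0.0188786.
Posterior ∝ prior × likelihood. Numerator for I: 0.25·0.174305 = 0.0435764.
Normalizing constant: 0.25·0.174305 + 0.25·0.125 + 0.5·0.0188786 = 0.0842657.
P(I | observation) = 0.0435764 / 0.0842657 = 0.517131.

0.517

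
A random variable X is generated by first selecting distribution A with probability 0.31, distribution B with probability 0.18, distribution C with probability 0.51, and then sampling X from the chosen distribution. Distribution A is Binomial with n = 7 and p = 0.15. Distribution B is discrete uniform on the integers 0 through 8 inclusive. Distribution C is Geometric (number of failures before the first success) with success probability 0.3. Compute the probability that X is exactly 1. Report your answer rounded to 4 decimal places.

Conditional on each component, P(X = 1): A: 0.396007; B: 0.111111; C: 0.21.
By total probability, P(X = 1) = 0.31·0.396007 + 0.18·0.111111 + 0.51·0.21 = 0.249862.

0.2499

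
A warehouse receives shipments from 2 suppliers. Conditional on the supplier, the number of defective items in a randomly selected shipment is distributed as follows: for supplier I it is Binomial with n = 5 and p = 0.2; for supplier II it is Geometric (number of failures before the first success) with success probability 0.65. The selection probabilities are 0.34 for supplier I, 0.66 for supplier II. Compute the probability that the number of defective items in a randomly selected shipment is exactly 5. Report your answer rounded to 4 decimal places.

Conditional on each supplier, P(X = 5): I: 0.00032; II: 0.00341392.
By total probability, P(X = 5) = 0.34·0.00032 + 0.66·0.00341392 = 0.00236199.

0.0024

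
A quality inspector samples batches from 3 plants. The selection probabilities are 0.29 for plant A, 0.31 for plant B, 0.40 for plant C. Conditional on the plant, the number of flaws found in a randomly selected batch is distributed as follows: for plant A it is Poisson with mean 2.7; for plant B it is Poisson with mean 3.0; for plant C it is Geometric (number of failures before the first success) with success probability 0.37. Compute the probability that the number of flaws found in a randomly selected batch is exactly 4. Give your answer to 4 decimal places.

Conditional on each plant, P(X = 4): A: 0.148816; B: 0.168031; C: 0.058286.
By total probability, P(X = 4) = 0.29·0.148816 + 0.31·0.168031 + 0.4·0.058286 = 0.118561.

0.1186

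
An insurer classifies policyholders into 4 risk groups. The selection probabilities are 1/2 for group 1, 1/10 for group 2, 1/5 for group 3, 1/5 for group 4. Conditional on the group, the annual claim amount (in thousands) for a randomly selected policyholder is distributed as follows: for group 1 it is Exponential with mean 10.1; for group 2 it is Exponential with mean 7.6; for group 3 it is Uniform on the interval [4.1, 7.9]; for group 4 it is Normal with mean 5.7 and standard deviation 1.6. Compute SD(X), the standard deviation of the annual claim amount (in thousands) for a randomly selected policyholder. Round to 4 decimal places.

Per component, 1: μ=10.1, E[X²]=204.02; 2: μ=7.6, E[X²]=115.52; 3: μ=6, E[X²]=37.2033; 4: μ=5.7, E[X²]=35.05.
E[X] = 0.5·10.1 + 0.1·7.6 + 0.2·6 + 0.2·5.7 = 8.15.
E[X²] = 0.5·204.02 + 0.1·115.52 + 0.2·37.2033 + 0.2·35.05 = 128.013.
Var(X) = E[X²] − (E[X])² = 128.013 − 66.4225 = 61.5902.
SD(X) = √61.5902 = 7.84794.

7.8479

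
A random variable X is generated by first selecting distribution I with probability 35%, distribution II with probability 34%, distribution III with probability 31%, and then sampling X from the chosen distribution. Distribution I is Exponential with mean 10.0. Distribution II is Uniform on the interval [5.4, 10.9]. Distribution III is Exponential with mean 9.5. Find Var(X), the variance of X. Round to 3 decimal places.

Per component, I: μ=10, E[X²]=200; II: μ=8.15, E[X²]=68.9433; III: μ=9.5, E[X²]=180.5.
E[X] = 0.35·10 + 0.34·8.15 + 0.31·9.5 = 9.216.
E[X²] = 0.35·200 + 0.34·68.9433 + 0.31·180.5 = 149.396.
Var(X) = E[X²] − (E[X])² = 149.396 − 84.9347 = 64.4611.

64.461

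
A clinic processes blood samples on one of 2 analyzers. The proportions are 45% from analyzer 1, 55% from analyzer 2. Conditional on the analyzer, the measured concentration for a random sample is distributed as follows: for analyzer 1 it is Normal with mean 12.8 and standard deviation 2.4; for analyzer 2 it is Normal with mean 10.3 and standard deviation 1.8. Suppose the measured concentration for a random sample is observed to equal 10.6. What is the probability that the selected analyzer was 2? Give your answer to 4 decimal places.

Likelihoods f(10.6 | ·): 1: 0.109203; 2: 0.218578.
Posterior ∝ prior × likelihood. Numerator for 2: 0.55·0.218578 = 0.120218.
Normalizing constant: 0.45·0.109203 + 0.55·0.218578 = 0.169359.
P(2 | observation) = 0.120218 / 0.169359 = 0.709839.

0.7098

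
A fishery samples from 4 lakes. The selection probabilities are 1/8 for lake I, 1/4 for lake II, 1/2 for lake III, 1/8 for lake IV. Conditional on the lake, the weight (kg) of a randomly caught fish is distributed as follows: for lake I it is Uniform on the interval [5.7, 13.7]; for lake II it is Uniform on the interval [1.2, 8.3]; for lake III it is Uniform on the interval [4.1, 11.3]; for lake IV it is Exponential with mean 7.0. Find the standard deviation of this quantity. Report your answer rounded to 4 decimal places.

Per component, I: μ=9.7, E[X²]=99.4233; II: μ=4.75, E[X²]=26.7633; III: μ=7.7, E[X²]=63.61; IV: μ=7, E[X²]=98.
E[X] = 0.125·9.7 + 0.25·4.75 + 0.5·7.7 + 0.125·7 = 7.125.
E[X²] = 0.125·99.4233 + 0.25·26.7633 + 0.5·63.61 + 0.125·98 = 63.1737.
Var(X) = E[X²] − (E[X])² = 63.1737 − 50.7656 = 12.4081.
SD(X) = √12.4081 = 3.52252.

3.5225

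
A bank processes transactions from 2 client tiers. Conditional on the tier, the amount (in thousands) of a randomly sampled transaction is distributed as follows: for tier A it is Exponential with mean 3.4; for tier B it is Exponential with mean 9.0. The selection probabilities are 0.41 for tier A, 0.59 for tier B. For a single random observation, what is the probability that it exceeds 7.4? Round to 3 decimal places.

Conditional on each tier, P(X > 7.4): A: 0.113441; B: 0.439454.
By total probability, P(X > 7.4) = 0.41·0.113441 + 0.59·0.439454 = 0.305789.

0.306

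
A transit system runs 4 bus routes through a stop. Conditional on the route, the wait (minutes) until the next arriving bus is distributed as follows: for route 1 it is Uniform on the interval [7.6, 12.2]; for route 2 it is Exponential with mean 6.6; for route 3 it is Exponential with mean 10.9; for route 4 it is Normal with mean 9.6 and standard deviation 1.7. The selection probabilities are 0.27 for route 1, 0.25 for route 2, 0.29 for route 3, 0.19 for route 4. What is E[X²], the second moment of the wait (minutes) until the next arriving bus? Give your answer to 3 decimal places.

For each component E[X²] = Var + (mean)², giving 1: 99.7733; 2: 87.12; 3: 237.62; 4: 95.05.
Overall E[X²] = 0.27·99.7733 + 0.25·87.12 + 0.29·237.62 + 0.19·95.05 = 135.688.

135.688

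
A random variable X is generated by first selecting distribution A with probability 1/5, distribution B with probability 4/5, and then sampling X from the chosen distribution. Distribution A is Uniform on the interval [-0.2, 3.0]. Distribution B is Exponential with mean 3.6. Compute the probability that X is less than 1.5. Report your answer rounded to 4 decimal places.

Conditional on each component, P(X < 1.5): A: 0.53125; B: 0.340759.
By total probability, P(X < 1.5) = 0.2·0.53125 + 0.8·0.340759 = 0.378857.

0.3789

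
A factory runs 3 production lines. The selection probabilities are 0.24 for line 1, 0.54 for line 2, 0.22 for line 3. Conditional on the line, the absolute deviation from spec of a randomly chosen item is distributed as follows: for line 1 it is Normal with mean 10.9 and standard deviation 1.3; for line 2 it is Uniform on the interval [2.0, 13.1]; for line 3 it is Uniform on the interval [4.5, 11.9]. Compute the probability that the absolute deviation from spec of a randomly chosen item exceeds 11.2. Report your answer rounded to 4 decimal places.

0.2113

Conditional on each line, P(X > 11.2): 1: 0.408747; 2: 0.171171; 3: 0.0945946.
By total probability, P(X > 11.2) = 0.24·0.408747 + 0.54·0.171171 + 0.22·0.0945946 = 0.211343.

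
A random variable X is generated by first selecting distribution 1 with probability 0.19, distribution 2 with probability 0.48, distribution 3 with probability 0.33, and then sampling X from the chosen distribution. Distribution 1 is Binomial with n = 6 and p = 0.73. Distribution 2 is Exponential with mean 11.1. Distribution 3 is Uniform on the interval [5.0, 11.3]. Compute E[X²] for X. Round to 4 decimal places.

For each component E[X²] = Var + (mean)², giving 1: 20.367; 2: 246.42; 3: 69.73.
Overall E[X²] = 0.19·20.367 + 0.48·246.42 + 0.33·69.73 = 145.162.

145.1622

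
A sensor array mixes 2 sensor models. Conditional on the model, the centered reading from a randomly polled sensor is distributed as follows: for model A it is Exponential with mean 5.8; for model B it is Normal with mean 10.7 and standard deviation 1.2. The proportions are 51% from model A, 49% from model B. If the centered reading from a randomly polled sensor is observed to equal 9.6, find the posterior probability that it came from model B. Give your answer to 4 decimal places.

Likelihoods f(9.6 | ·): A: 0.0329412; B: 0.218406.
Posterior ∝ prior × likelihood. Numerator for B: 0.49·0.218406 = 0.107019.
Normalizing constant: 0.51·0.0329412 + 0.49·0.218406 = 0.123819.
P(B | observation) = 0.107019 / 0.123819 = 0.864318.

0.8643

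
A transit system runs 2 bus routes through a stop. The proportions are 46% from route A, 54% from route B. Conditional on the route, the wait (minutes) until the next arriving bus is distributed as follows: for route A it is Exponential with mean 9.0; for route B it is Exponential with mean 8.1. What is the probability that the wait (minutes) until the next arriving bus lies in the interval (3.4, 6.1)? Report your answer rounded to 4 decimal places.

0.1823

Conditional on each route, P(3.4 < X < 6.1): A: 0.177639; B: 0.186298.
By total probability, P(3.4 < X < 6.1) = 0.46·0.177639 + 0.54·0.186298 = 0.182315.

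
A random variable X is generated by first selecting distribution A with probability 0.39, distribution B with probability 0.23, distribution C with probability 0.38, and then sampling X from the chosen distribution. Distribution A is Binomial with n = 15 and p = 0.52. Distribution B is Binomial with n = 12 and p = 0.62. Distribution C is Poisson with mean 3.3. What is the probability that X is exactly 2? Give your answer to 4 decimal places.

Conditional on each component, P(X = 2): A: 0.0020386; B: 0.00159281; C: 0.200829.
By total probability, P(X = 2) = 0.39·0.0020386 + 0.23·0.00159281 + 0.38·0.200829 = 0.0774764.

0.0775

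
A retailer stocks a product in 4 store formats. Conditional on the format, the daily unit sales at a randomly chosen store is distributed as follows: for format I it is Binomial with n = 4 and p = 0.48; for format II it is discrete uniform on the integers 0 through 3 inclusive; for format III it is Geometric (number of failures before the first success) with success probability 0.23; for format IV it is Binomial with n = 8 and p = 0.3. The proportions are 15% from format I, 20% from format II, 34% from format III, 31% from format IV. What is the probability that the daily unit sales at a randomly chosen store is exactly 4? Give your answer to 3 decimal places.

Conditional on each format, P(X = 4): I: 0.0530842; II: 0; III: 0.080852; IV: 0.136137.
By total probability, P(X = 4) = 0.15·0.0530842 + 0.2·0 + 0.34·0.080852 + 0.31·0.136137 = 0.0776547.

0.078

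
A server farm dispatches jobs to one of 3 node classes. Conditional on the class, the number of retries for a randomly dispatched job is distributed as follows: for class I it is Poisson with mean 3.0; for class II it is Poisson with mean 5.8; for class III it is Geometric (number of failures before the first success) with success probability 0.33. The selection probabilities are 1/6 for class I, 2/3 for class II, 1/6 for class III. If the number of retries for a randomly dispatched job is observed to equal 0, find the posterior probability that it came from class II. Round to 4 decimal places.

0.0309

Likelihoods P(X=0 | ·): I: 0.0497871; II: 0.00302755; III: 0.33.
Posterior ∝ prior × likelihood. Numerator for II: 0.666667·0.00302755 = 0.00201837.
Normalizing constant: 0.166667·0.0497871 + 0.666667·0.00302755 + 0.166667·0.33 = 0.0653162.
P(II | observation) = 0.00201837 / 0.0653162 = 0.0309015.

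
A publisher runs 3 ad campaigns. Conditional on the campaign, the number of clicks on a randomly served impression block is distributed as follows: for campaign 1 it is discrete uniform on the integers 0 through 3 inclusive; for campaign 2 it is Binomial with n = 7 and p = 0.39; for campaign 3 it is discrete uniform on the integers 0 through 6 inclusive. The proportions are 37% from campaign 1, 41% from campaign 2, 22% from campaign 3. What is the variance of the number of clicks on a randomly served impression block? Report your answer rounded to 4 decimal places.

Per component, 1: μ=1.5, E[X²]=3.5; 2: μ=2.73, E[X²]=9.1182; 3: μ=3, E[X²]=13.
E[X] = 0.37·1.5 + 0.41·2.73 + 0.22·3 = 2.3343.
E[X²] = 0.37·3.5 + 0.41·9.1182 + 0.22·13 = 7.89346.
Var(X) = E[X²] − (E[X])² = 7.89346 − 5.44896 = 2.44451.

2.4445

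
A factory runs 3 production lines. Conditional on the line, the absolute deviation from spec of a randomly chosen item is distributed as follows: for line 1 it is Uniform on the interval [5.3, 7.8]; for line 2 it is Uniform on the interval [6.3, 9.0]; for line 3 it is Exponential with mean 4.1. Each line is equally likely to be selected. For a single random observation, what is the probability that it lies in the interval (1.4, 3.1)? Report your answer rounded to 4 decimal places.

0.0804

Conditional on each line, P(1.4 < X < 3.1): 1: 0; 2: 0; 3: 0.241234.
By total probability, P(1.4 < X < 3.1) = 0.333333·0 + 0.333333·0 + 0.333333·0.241234 = 0.0804115.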